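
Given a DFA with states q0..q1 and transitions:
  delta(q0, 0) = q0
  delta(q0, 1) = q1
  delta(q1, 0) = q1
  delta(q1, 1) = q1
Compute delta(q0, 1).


Looking up transition function:
delta(q0, 1) in the table
Row: q0, Column: 1
Result: q1

q1


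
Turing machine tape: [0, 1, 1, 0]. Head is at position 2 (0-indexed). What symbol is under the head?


Tape: [0, 1, 1, 0]
Positions: 0 1 2 3
Values:    0 1 1 0
Head at position 2
tape[2] = 1

1


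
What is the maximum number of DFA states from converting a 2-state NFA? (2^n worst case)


NFA has 2 states
Subset construction: each DFA state = subset of NFA states
Maximum subsets = 2^2
2^2 = 4

4


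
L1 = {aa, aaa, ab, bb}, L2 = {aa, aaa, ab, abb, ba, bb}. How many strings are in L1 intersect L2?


L1 = {aa, aaa, ab, bb}
L2 = {aa, aaa, ab, abb, ba, bb}
Checking each string in L1 against L2:
  'aa': in L2? Yes
  'aaa': in L2? Yes
  'ab': in L2? Yes
  'bb': in L2? Yes
Intersection = {aa, aaa, ab, bb}
|L1 ∩ L2| = 4

4


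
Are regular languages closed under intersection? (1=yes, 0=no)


Regular languages are closed under all standard operations:
- Union: Yes (product construction)
- Intersection: Yes (product construction)
- Complement: Yes (swap accept/reject)
- Concatenation: Yes (NFA construction)
Operation: intersection -> Closed

1


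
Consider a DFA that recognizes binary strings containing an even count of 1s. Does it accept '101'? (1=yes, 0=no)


DFA has 2 states: q_even (start, accept=yes) and q_odd
Processing string '101' character by character:
  Position 0: read '1', 1-count=1 -> q_odd
  Position 1: read '0', 1-count=1 -> q_odd (no change)
  Position 2: read '1', 1-count=2 -> q_even
Final state: q_even, total 1s = 2 (even); the DFA requires an even count -> accept

1


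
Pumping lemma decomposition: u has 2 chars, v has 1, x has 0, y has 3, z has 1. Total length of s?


|s| = |u| + |v| + |x| + |y| + |z|
= 2 + 1 + 0 + 3 + 1
= 3 + 0 + 4
= 3 + 4
= 7

7


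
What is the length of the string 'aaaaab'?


String: 'aaaaab'
Counting characters:
  'a' appears 5 time(s)
  'b' appears 1 time(s)
Total length = 5 + 1 = 6

6


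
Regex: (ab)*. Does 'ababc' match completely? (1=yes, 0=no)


Pattern: (ab)*
String: 'ababc'
Pattern requires: zero or more repetitions of 'ab'
Length 5 is odd -> cannot be (ab)* -> no match
Result: 0

0


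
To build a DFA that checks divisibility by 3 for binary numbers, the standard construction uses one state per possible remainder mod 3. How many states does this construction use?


Divisibility by 3 is tracked via the remainder mod 3: 0, 1, ..., 2
The construction assigns one state to each remainder
Number of remainders = 3

3


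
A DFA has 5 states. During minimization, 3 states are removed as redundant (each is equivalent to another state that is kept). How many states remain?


Original DFA: 5 states
Redundant states removed: 3
Minimized states = original - removed
= 5 - 3
= 2

2


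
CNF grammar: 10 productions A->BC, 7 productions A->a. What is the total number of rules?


CNF allows two rule forms:
  A -> BC (binary): 10 rules
  A -> a (terminal): 7 rules
Total = 10 + 7 = 17

17


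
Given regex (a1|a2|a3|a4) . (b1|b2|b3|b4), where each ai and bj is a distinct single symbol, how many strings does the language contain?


First group: 4 alternatives
Second group: 4 alternatives
Concatenation: each choice from group 1 pairs with each from group 2
Total = 4 x 4 = 16

16


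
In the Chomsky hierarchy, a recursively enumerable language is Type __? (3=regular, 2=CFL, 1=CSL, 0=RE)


Chomsky hierarchy levels:
  Type 3: Regular (DFA/NFA/regex)
  Type 2: Context-free (PDA)
  Type 1: Context-sensitive
  Type 0: Recursively enumerable (TM)
'recursively enumerable' corresponds to Type 0

0


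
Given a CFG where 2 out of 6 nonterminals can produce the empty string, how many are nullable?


Nonterminals: {S, A, B, C, D, E}
A nonterminal is nullable if it can derive epsilon
Counting nullable nonterminals: 2
Total nullable = 2

2


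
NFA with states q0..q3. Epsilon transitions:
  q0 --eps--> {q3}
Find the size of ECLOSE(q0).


Starting from q0
Initialize closure = {q0}
Follow epsilon from q0 -> add q3
Final closure: {q0, q3}
Size = 2

2


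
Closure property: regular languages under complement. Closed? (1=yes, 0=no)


Regular languages are closed under:
- Union (DFA product construction)
- Intersection (DFA product construction)
- Complement (swap accept/reject states)
- Concatenation (NFA construction)
- Kleene star (NFA construction)
complement is in this list
Therefore: closed

1


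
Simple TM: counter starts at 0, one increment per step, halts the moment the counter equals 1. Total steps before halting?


Counter starts at 0. Counting sequence:
  Step 1: counter = 1
Counter reached 1 -> halt
Total steps = 1

1


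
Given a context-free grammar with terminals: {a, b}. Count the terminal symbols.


Terminal symbols: a, b
Counting each: a (#1), b (#2)
Total = 2

2


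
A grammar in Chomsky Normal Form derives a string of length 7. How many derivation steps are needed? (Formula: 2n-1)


Chomsky Normal Form derivation:
String length n = 7
Each step either:
  - Splits a nonterminal into two (n-1 such steps)
  - Converts a nonterminal to terminal (n such steps)
Total = (n-1) + n = 2n - 1
= 2(7) - 1
= 14 - 1
= 13

13


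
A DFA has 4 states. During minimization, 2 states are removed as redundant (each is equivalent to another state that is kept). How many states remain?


Original DFA: 4 states
Redundant states removed: 2
Minimized states = original - removed
= 4 - 2
= 2

2


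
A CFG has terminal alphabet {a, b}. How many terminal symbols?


Terminal symbols: a, b
Counting each: a (#1), b (#2)
Total = 2

2


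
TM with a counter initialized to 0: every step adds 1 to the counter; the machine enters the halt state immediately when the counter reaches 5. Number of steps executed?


Counter starts at 0. Counting sequence:
  Step 1: counter = 1
  Step 2: counter = 2
  Step 3: counter = 3
  Step 4: counter = 4
  Step 5: counter = 5
Counter reached 5 -> halt
Total steps = 5

5


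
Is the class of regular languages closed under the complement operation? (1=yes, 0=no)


Regular languages are closed under:
- Union (DFA product construction)
- Intersection (DFA product construction)
- Complement (swap accept/reject states)
- Concatenation (NFA construction)
- Kleene star (NFA construction)
complement is in this list
Therefore: closed

1


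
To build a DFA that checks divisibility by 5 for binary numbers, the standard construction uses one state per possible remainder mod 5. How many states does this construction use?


Divisibility by 5 is tracked via the remainder mod 5: 0, 1, ..., 4
The construction assigns one state to each remainder
Number of remainders = 5

5


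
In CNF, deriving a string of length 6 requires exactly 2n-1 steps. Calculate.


Chomsky Normal Form derivation:
String length n = 6
Each step either:
  - Splits a nonterminal into two (n-1 such steps)
  - Converts a nonterminal to terminal (n such steps)
Total = (n-1) + n = 2n - 1
= 2(6) - 1
= 12 - 1
= 11

11


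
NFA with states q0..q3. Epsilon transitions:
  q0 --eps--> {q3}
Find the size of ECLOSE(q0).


Starting from q0
Initialize closure = {q0}
Follow epsilon from q0 -> add q3
Final closure: {q0, q3}
Size = 2

2


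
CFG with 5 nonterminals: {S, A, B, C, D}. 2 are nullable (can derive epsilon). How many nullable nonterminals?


Nonterminals: {S, A, B, C, D}
A nonterminal is nullable if it can derive epsilon
Counting nullable nonterminals: 2
Total nullable = 2

2


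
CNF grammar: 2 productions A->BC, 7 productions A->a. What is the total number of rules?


CNF allows two rule forms:
  A -> BC (binary): 2 rules
  A -> a (terminal): 7 rules
Total = 2 + 7 = 9

9


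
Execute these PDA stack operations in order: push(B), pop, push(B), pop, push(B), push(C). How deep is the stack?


Tracing stack operations:
  push(B) -> stack = [B], depth=1
  pop -> removed B, stack = [], depth=0
  push(B) -> stack = [B], depth=1
  pop -> removed B, stack = [], depth=0
  push(B) -> stack = [B], depth=1
  push(C) -> stack = [B,C], depth=2
Final depth = 2

2


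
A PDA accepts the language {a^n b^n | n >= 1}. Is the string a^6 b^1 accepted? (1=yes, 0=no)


Language requires equal numbers of a's and b's
PDA pushes for each 'a', pops for each 'b'
Number of a's = 6
Number of b's = 1
6 != 1 -> Reject

0


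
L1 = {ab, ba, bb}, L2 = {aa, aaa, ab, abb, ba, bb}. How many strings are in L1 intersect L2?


L1 = {ab, ba, bb}
L2 = {aa, aaa, ab, abb, ba, bb}
Checking each string in L1 against L2:
  'ab': in L2? Yes
  'ba': in L2? Yes
  'bb': in L2? Yes
Intersection = {ab, ba, bb}
|L1 ∩ L2| = 3

3


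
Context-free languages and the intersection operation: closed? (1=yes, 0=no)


CFL closure properties:
  Closed under: union, concatenation, Kleene star
  NOT closed under: intersection, complement
Operation 'intersection' is in not-closed list -> No (not closed)

0


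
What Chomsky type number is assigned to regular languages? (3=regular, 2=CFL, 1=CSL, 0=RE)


Chomsky hierarchy levels:
  Type 3: Regular (DFA/NFA/regex)
  Type 2: Context-free (PDA)
  Type 1: Context-sensitive
  Type 0: Recursively enumerable (TM)
'regular' corresponds to Type 3

3


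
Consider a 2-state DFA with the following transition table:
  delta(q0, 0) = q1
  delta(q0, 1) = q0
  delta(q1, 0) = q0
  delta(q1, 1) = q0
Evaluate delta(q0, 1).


Looking up transition function:
delta(q0, 1) in the table
Row: q0, Column: 1
Result: q0

q0


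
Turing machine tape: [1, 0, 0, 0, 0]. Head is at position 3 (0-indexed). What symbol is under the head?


Tape: [1, 0, 0, 0, 0]
Positions: 0 1 2 3 4
Values:    1 0 0 0 0
Head at position 3
tape[3] = 0

0


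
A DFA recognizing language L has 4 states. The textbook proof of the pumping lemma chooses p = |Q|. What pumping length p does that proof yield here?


Pumping lemma for regular languages (standard proof):
Take p = |Q|, the number of DFA states.
Any string of length >= |Q| passes through |Q|+1 states while reading its first |Q| symbols,
so by pigeonhole some state repeats, giving the loop that can be pumped.
Here |Q| = 4
Therefore the proof uses p = 4

4


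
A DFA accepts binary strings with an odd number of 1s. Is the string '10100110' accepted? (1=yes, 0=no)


DFA has 2 states: q_even (start, accept=no) and q_odd
Processing string '10100110' character by character:
  Position 0: read '1', 1-count=1 -> q_odd
  Position 1: read '0', 1-count=1 -> q_odd (no change)
  Position 2: read '1', 1-count=2 -> q_even
  Position 3: read '0', 1-count=2 -> q_even (no change)
  Position 4: read '0', 1-count=2 -> q_even (no change)
  Position 5: read '1', 1-count=3 -> q_odd
  Position 6: read '1', 1-count=4 -> q_even
  Position 7: read '0', 1-count=4 -> q_even (no change)
Final state: q_even, total 1s = 4 (even); the DFA requires an odd count -> reject

0


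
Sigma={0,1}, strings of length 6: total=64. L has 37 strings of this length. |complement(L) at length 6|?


Alphabet: {0,1}
String length: 6
Total strings of length 6 = 2^6 = 64
Strings in L = 37
Complement = total - |L|
= 64 - 37
= 27

27


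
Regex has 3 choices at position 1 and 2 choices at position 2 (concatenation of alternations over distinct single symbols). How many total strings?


First group: 3 alternatives
Second group: 2 alternatives
Concatenation: each choice from group 1 pairs with each from group 2
Total = 3 x 2 = 6

6


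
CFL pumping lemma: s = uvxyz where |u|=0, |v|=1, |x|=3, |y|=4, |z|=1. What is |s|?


|s| = |u| + |v| + |x| + |y| + |z|
= 0 + 1 + 3 + 4 + 1
= 1 + 3 + 5
= 4 + 5
= 9

9


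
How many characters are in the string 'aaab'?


String: 'aaab'
Counting characters:
  'a' appears 3 time(s)
  'b' appears 1 time(s)
Total length = 3 + 1 = 4

4


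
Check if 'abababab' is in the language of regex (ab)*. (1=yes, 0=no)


Pattern: (ab)*
String: 'abababab'
Pattern requires: zero or more repetitions of 'ab'
Pairs: ['ab', 'ab', 'ab', 'ab']
All pairs are 'ab'? Yes
Result: 1

1


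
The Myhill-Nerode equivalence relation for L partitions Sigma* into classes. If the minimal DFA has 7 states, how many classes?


Myhill-Nerode theorem:
Number of equivalence classes = number of states in minimal DFA
Minimal DFA states = 7
Therefore equivalence classes = 7

7


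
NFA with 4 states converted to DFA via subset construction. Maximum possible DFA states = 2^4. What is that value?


NFA has 4 states
Subset construction: each DFA state = subset of NFA states
Maximum subsets = 2^4
2^4 = 16

16


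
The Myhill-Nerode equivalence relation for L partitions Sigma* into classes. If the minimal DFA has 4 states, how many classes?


Myhill-Nerode theorem:
Number of equivalence classes = number of states in minimal DFA
Minimal DFA states = 4
Therefore equivalence classes = 4

4


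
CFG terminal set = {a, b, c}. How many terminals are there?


Terminal symbols: a, b, c
Counting each: a (#1), b (#2), c (#3)
Total = 3

3


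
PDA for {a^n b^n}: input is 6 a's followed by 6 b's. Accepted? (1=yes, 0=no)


Language requires equal numbers of a's and b's
PDA pushes for each 'a', pops for each 'b'
Number of a's = 6
Number of b's = 6
6 == 6 -> Accept

1


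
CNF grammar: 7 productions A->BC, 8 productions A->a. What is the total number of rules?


CNF allows two rule forms:
  A -> BC (binary): 7 rules
  A -> a (terminal): 8 rules
Total = 7 + 8 = 15

15


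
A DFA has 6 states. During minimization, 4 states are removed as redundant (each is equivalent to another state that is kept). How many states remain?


Original DFA: 6 states
Redundant states removed: 4
Minimized states = original - removed
= 6 - 4
= 2

2


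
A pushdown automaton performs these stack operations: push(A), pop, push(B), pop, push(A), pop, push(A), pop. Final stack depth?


Tracing stack operations:
  push(A) -> stack = [A], depth=1
  pop -> removed A, stack = [], depth=0
  push(B) -> stack = [B], depth=1
  pop -> removed B, stack = [], depth=0
  push(A) -> stack = [A], depth=1
  pop -> removed A, stack = [], depth=0
  push(A) -> stack = [A], depth=1
  pop -> removed A, stack = [], depth=0
Final depth = 0

0


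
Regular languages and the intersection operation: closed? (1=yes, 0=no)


Regular languages are closed under all standard operations:
- Union: Yes (product construction)
- Intersection: Yes (product construction)
- Complement: Yes (swap accept/reject)
- Concatenation: Yes (NFA construction)
Operation: intersection -> Closed

1


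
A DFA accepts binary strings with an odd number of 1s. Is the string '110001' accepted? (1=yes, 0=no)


DFA has 2 states: q_even (start, accept=no) and q_odd
Processing string '110001' character by character:
  Position 0: read '1', 1-count=1 -> q_odd
  Position 1: read '1', 1-count=2 -> q_even
  Position 2: read '0', 1-count=2 -> q_even (no change)
  Position 3: read '0', 1-count=2 -> q_even (no change)
  Position 4: read '0', 1-count=2 -> q_even (no change)
  Position 5: read '1', 1-count=3 -> q_odd
Final state: q_odd, total 1s = 3 (odd); the DFA requires an odd count -> accept

1


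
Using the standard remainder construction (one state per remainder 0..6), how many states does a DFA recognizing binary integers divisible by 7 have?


Divisibility by 7 is tracked via the remainder mod 7: 0, 1, ..., 6
The construction assigns one state to each remainder
Number of remainders = 7

7


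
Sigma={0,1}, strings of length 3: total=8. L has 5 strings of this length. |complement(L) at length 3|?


Alphabet: {0,1}
String length: 3
Total strings of length 3 = 2^3 = 8
Strings in L = 5
Complement = total - |L|
= 8 - 5
= 3

3


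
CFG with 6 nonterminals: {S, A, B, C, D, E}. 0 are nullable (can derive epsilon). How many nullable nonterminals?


Nonterminals: {S, A, B, C, D, E}
A nonterminal is nullable if it can derive epsilon
Counting nullable nonterminals: 0
Total nullable = 0

0


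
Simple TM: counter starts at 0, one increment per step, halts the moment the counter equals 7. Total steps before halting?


Counter starts at 0. Counting sequence:
  Step 1: counter = 1
  Step 2: counter = 2
  Step 3: counter = 3
  Step 4: counter = 4
  Step 5: counter = 5
  Step 6: counter = 6
  Step 7: counter = 7
Counter reached 7 -> halt
Total steps = 7

7


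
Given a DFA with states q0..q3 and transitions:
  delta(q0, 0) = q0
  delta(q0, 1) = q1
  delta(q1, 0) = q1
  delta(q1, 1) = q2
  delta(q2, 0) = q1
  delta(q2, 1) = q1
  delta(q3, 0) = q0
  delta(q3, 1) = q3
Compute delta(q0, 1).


Looking up transition function:
delta(q0, 1) in the table
Row: q0, Column: 1
Result: q1

q1


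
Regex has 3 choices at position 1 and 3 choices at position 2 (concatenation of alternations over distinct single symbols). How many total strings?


First group: 3 alternatives
Second group: 3 alternatives
Concatenation: each choice from group 1 pairs with each from group 2
Total = 3 x 3 = 9

9


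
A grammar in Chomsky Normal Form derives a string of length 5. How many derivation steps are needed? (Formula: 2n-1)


Chomsky Normal Form derivation:
String length n = 5
Each step either:
  - Splits a nonterminal into two (n-1 such steps)
  - Converts a nonterminal to terminal (n such steps)
Total = (n-1) + n = 2n - 1
= 2(5) - 1
= 10 - 1
= 9

9


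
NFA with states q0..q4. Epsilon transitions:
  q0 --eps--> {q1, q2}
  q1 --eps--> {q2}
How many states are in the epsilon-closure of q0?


Starting from q0
Initialize closure = {q0}
Follow epsilon from q0 -> add q1
Follow epsilon from q0 -> add q2
Final closure: {q0, q1, q2}
Size = 3

3


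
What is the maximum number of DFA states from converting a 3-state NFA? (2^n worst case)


NFA has 3 states
Subset construction: each DFA state = subset of NFA states
Maximum subsets = 2^3
2^3 = 8

8


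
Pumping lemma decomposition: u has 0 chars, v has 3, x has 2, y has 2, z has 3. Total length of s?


|s| = |u| + |v| + |x| + |y| + |z|
= 0 + 3 + 2 + 2 + 3
= 3 + 2 + 5
= 5 + 5
= 10

10


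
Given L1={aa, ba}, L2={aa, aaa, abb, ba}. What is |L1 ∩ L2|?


L1 = {aa, ba}
L2 = {aa, aaa, abb, ba}
Checking each string in L1 against L2:
  'aa': in L2? Yes
  'ba': in L2? Yes
Intersection = {aa, ba}
|L1 ∩ L2| = 2

2


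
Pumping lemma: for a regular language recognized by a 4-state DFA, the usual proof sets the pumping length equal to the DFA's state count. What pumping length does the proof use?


Pumping lemma for regular languages (standard proof):
Take p = |Q|, the number of DFA states.
Any string of length >= |Q| passes through |Q|+1 states while reading its first |Q| symbols,
so by pigeonhole some state repeats, giving the loop that can be pumped.
Here |Q| = 4
Therefore the proof uses p = 4

4


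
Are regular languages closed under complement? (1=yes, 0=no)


Regular languages are closed under:
- Union (DFA product construction)
- Intersection (DFA product construction)
- Complement (swap accept/reject states)
- Concatenation (NFA construction)
- Kleene star (NFA construction)
complement is in this list
Therefore: closed

1


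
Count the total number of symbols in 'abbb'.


String: 'abbb'
Counting characters:
  'a' appears 1 time(s)
  'b' appears 3 time(s)
Total length = 1 + 3 = 4

4


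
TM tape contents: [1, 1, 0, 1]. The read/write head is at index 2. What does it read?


Tape: [1, 1, 0, 1]
Positions: 0 1 2 3
Values:    1 1 0 1
Head at position 2
tape[2] = 0

0


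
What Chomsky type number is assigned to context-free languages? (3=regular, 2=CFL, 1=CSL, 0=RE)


Chomsky hierarchy levels:
  Type 3: Regular (DFA/NFA/regex)
  Type 2: Context-free (PDA)
  Type 1: Context-sensitive
  Type 0: Recursively enumerable (TM)
'context-free' corresponds to Type 2

2


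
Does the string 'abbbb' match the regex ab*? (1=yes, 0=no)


Pattern: ab*
String: 'abbbb'
Pattern requires: exactly one 'a' followed by zero or more 'b's
First char is 'a' -> OK
Rest 'bbbb': all b's? Yes
Result: 1

1


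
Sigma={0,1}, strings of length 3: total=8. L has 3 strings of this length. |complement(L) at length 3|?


Alphabet: {0,1}
String length: 3
Total strings of length 3 = 2^3 = 8
Strings in L = 3
Complement = total - |L|
= 8 - 3
= 5

5


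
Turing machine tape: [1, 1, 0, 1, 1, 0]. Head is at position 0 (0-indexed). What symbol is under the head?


Tape: [1, 1, 0, 1, 1, 0]
Positions: 0 1 2 3 4 5
Values:    1 1 0 1 1 0
Head at position 0
tape[0] = 1

1


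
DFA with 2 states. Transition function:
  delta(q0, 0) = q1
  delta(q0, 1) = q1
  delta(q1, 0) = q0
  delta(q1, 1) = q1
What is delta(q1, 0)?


Looking up transition function:
delta(q1, 0) in the table
Row: q1, Column: 0
Result: q0

q0


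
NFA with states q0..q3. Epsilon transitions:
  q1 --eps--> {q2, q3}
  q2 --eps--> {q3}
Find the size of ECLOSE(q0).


Starting from q0
Initialize closure = {q0}
q0 has no outgoing epsilon transitions -> nothing to add
Final closure: {q0}
Size = 1

1


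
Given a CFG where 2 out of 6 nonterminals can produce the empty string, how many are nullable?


Nonterminals: {S, A, B, C, D, E}
A nonterminal is nullable if it can derive epsilon
Counting nullable nonterminals: 2
Total nullable = 2

2


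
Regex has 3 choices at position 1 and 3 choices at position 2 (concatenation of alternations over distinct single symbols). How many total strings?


First group: 3 alternatives
Second group: 3 alternatives
Concatenation: each choice from group 1 pairs with each from group 2
Total = 3 x 3 = 9

9


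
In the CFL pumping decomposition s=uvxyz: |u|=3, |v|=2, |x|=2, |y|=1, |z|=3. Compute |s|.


|s| = |u| + |v| + |x| + |y| + |z|
= 3 + 2 + 2 + 1 + 3
= 5 + 2 + 4
= 7 + 4
= 11

11


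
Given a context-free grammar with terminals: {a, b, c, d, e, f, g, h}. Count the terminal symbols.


Terminal symbols: a, b, c, d, e, f, g, h
Counting each: a (#1), b (#2), c (#3), d (#4), e (#5), f (#6), g (#7), h (#8)
Total = 8

8


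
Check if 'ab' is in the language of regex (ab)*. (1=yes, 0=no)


Pattern: (ab)*
String: 'ab'
Pattern requires: zero or more repetitions of 'ab'
Pairs: ['ab']
All pairs are 'ab'? Yes
Result: 1

1


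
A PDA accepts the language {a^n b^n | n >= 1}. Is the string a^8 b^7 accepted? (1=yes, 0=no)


Language requires equal numbers of a's and b's
PDA pushes for each 'a', pops for each 'b'
Number of a's = 8
Number of b's = 7
8 != 7 -> Reject

0


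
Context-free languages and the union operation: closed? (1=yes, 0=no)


CFL closure properties:
  Closed under: union, concatenation, Kleene star
  NOT closed under: intersection, complement
Operation 'union' is in closed list -> Yes (closed)

1


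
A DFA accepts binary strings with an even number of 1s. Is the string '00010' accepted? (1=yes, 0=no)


DFA has 2 states: q_even (start, accept=yes) and q_odd
Processing string '00010' character by character:
  Position 0: read '0', 1-count=0 -> q_even (no change)
  Position 1: read '0', 1-count=0 -> q_even (no change)
  Position 2: read '0', 1-count=0 -> q_even (no change)
  Position 3: read '1', 1-count=1 -> q_odd
  Position 4: read '0', 1-count=1 -> q_odd (no change)
Final state: q_odd, total 1s = 1 (odd); the DFA requires an even count -> reject

0


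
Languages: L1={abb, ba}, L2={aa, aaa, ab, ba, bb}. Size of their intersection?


L1 = {abb, ba}
L2 = {aa, aaa, ab, ba, bb}
Checking each string in L1 against L2:
  'abb': in L2? No
  'ba': in L2? Yes
Intersection = {ba}
|L1 ∩ L2| = 1

1


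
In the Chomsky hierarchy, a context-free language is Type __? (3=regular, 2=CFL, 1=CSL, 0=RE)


Chomsky hierarchy levels:
  Type 3: Regular (DFA/NFA/regex)
  Type 2: Context-free (PDA)
  Type 1: Context-sensitive
  Type 0: Recursively enumerable (TM)
'context-free' corresponds to Type 2

2


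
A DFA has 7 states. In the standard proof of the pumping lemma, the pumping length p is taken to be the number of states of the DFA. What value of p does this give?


Pumping lemma for regular languages (standard proof):
Take p = |Q|, the number of DFA states.
Any string of length >= |Q| passes through |Q|+1 states while reading its first |Q| symbols,
so by pigeonhole some state repeats, giving the loop that can be pumped.
Here |Q| = 7
Therefore the proof uses p = 7

7


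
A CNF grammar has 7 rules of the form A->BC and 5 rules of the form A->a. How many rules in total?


CNF allows two rule forms:
  A -> BC (binary): 7 rules
  A -> a (terminal): 5 rules
Total = 7 + 5 = 12

12


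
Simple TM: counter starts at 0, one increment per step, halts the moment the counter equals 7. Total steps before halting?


Counter starts at 0. Counting sequence:
  Step 1: counter = 1
  Step 2: counter = 2
  Step 3: counter = 3
  Step 4: counter = 4
  Step 5: counter = 5
  Step 6: counter = 6
  Step 7: counter = 7
Counter reached 7 -> halt
Total steps = 7

7


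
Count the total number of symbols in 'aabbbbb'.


String: 'aabbbbb'
Counting characters:
  'a' appears 2 time(s)
  'b' appears 5 time(s)
Total length = 2 + 5 = 7

7


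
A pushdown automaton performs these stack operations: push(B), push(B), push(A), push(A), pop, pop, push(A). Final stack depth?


Tracing stack operations:
  push(B) -> stack = [B], depth=1
  push(B) -> stack = [B,B], depth=2
  push(A) -> stack = [B,B,A], depth=3
  push(A) -> stack = [B,B,A,A], depth=4
  pop -> removed A, stack = [B,B,A], depth=3
  pop -> removed A, stack = [B,B], depth=2
  push(A) -> stack = [B,B,A], depth=3
Final depth = 3

3


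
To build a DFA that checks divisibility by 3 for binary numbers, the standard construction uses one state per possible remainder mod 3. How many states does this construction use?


Divisibility by 3 is tracked via the remainder mod 3: 0, 1, ..., 2
The construction assigns one state to each remainder
Number of remainders = 3

3


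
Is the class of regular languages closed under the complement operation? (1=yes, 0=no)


Regular languages are closed under:
- Union (DFA product construction)
- Intersection (DFA product construction)
- Complement (swap accept/reject states)
- Concatenation (NFA construction)
- Kleene star (NFA construction)
complement is in this list
Therefore: closed

1


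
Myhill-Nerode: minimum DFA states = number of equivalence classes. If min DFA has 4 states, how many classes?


Myhill-Nerode theorem:
Number of equivalence classes = number of states in minimal DFA
Minimal DFA states = 4
Therefore equivalence classes = 4

4


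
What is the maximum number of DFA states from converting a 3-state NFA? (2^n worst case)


NFA has 3 states
Subset construction: each DFA state = subset of NFA states
Maximum subsets = 2^3
2^3 = 8

8


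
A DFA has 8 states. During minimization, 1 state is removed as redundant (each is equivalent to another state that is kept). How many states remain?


Original DFA: 8 states
Redundant states removed: 1
Minimized states = original - removed
= 8 - 1
= 7

7


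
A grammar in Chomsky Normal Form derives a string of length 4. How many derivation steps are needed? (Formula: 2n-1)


Chomsky Normal Form derivation:
String length n = 4
Each step either:
  - Splits a nonterminal into two (n-1 such steps)
  - Converts a nonterminal to terminal (n such steps)
Total = (n-1) + n = 2n - 1
= 2(4) - 1
= 8 - 1
= 7

7


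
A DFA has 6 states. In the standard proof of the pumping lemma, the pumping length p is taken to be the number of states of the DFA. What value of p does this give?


Pumping lemma for regular languages (standard proof):
Take p = |Q|, the number of DFA states.
Any string of length >= |Q| passes through |Q|+1 states while reading its first |Q| symbols,
so by pigeonhole some state repeats, giving the loop that can be pumped.
Here |Q| = 6
Therefore the proof uses p = 6

6


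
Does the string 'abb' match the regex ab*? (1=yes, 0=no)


Pattern: ab*
String: 'abb'
Pattern requires: exactly one 'a' followed by zero or more 'b's
First char is 'a' -> OK
Rest 'bb': all b's? Yes
Result: 1

1


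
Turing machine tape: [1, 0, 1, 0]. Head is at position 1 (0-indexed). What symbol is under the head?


Tape: [1, 0, 1, 0]
Positions: 0 1 2 3
Values:    1 0 1 0
Head at position 1
tape[1] = 0

0


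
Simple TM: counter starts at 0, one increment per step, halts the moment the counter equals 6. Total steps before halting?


Counter starts at 0. Counting sequence:
  Step 1: counter = 1
  Step 2: counter = 2
  Step 3: counter = 3
  Step 4: counter = 4
  Step 5: counter = 5
  Step 6: counter = 6
Counter reached 6 -> halt
Total steps = 6

6


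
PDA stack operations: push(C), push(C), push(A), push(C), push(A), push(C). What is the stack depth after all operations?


Tracing stack operations:
  push(C) -> stack = [C], depth=1
  push(C) -> stack = [C,C], depth=2
  push(A) -> stack = [C,C,A], depth=3
  push(C) -> stack = [C,C,A,C], depth=4
  push(A) -> stack = [C,C,A,C,A], depth=5
  push(C) -> stack = [C,C,A,C,A,C], depth=6
Final depth = 6

6


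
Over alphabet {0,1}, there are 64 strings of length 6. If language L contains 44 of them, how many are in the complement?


Alphabet: {0,1}
String length: 6
Total strings of length 6 = 2^6 = 64
Strings in L = 44
Complement = total - |L|
= 64 - 44
= 20

20


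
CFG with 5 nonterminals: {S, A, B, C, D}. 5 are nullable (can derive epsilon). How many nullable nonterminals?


Nonterminals: {S, A, B, C, D}
A nonterminal is nullable if it can derive epsilon
Counting nullable nonterminals: 5
Total nullable = 5

5


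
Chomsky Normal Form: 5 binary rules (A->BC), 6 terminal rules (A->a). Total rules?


CNF allows two rule forms:
  A -> BC (binary): 5 rules
  A -> a (terminal): 6 rules
Total = 5 + 6 = 11

11


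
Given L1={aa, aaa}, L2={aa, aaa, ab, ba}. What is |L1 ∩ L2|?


L1 = {aa, aaa}
L2 = {aa, aaa, ab, ba}
Checking each string in L1 against L2:
  'aa': in L2? Yes
  'aaa': in L2? Yes
Intersection = {aa, aaa}
|L1 ∩ L2| = 2

2


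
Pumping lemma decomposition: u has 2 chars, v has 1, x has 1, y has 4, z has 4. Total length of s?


|s| = |u| + |v| + |x| + |y| + |z|
= 2 + 1 + 1 + 4 + 4
= 3 + 1 + 8
= 4 + 8
= 12

12


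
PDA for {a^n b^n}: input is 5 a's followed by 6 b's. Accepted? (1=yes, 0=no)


Language requires equal numbers of a's and b's
PDA pushes for each 'a', pops for each 'b'
Number of a's = 5
Number of b's = 6
5 != 6 -> Reject

0


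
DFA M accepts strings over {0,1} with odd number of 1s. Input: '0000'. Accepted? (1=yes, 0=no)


DFA has 2 states: q_even (start, accept=no) and q_odd
Processing string '0000' character by character:
  Position 0: read '0', 1-count=0 -> q_even (no change)
  Position 1: read '0', 1-count=0 -> q_even (no change)
  Position 2: read '0', 1-count=0 -> q_even (no change)
  Position 3: read '0', 1-count=0 -> q_even (no change)
Final state: q_even, total 1s = 0 (even); the DFA requires an odd count -> reject

0


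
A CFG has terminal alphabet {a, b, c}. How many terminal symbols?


Terminal symbols: a, b, c
Counting each: a (#1), b (#2), c (#3)
Total = 3

3


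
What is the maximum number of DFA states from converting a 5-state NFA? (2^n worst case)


NFA has 5 states
Subset construction: each DFA state = subset of NFA states
Maximum subsets = 2^5
2^5 = 32

32


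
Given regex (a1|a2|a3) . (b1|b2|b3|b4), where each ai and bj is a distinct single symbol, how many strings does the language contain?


First group: 3 alternatives
Second group: 4 alternatives
Concatenation: each choice from group 1 pairs with each from group 2
Total = 3 x 4 = 12

12


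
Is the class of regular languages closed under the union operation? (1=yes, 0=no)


Regular languages are closed under:
- Union (DFA product construction)
- Intersection (DFA product construction)
- Complement (swap accept/reject states)
- Concatenation (NFA construction)
- Kleene star (NFA construction)
union is in this list
Therefore: closed

1


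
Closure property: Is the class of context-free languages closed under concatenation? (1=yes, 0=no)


CFL closure properties:
  Closed under: union, concatenation, Kleene star
  NOT closed under: intersection, complement
Operation 'concatenation' is in closed list -> Yes (closed)

1


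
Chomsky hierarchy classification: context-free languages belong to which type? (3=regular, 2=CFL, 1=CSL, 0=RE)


Chomsky hierarchy levels:
  Type 3: Regular (DFA/NFA/regex)
  Type 2: Context-free (PDA)
  Type 1: Context-sensitive
  Type 0: Recursively enumerable (TM)
'context-free' corresponds to Type 2

2


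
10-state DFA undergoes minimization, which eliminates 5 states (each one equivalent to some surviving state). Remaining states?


Original DFA: 10 states
Redundant states removed: 5
Minimized states = original - removed
= 10 - 5
= 5

5


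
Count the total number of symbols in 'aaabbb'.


String: 'aaabbb'
Counting characters:
  'a' appears 3 time(s)
  'b' appears 3 time(s)
Total length = 3 + 3 = 6

6


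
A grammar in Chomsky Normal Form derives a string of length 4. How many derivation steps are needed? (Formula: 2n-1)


Chomsky Normal Form derivation:
String length n = 4
Each step either:
  - Splits a nonterminal into two (n-1 such steps)
  - Converts a nonterminal to terminal (n such steps)
Total = (n-1) + n = 2n - 1
= 2(4) - 1
= 8 - 1
= 7

7


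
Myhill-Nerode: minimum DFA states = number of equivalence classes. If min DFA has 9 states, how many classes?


Myhill-Nerode theorem:
Number of equivalence classes = number of states in minimal DFA
Minimal DFA states = 9
Therefore equivalence classes = 9

9


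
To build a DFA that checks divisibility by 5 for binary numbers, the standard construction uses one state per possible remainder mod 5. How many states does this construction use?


Divisibility by 5 is tracked via the remainder mod 5: 0, 1, ..., 4
The construction assigns one state to each remainder
Number of remainders = 5

5


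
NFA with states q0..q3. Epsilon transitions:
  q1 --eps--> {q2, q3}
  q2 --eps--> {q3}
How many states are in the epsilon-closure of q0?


Starting from q0
Initialize closure = {q0}
q0 has no outgoing epsilon transitions -> nothing to add
Final closure: {q0}
Size = 1

1


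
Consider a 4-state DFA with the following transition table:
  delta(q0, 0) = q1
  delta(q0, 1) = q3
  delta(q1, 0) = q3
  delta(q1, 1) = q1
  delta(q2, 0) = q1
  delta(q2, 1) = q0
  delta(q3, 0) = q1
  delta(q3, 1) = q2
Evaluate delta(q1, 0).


Looking up transition function:
delta(q1, 0) in the table
Row: q1, Column: 0
Result: q3

q3


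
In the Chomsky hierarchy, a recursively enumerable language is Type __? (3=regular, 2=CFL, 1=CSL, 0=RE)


Chomsky hierarchy levels:
  Type 3: Regular (DFA/NFA/regex)
  Type 2: Context-free (PDA)
  Type 1: Context-sensitive
  Type 0: Recursively enumerable (TM)
'recursively enumerable' corresponds to Type 0

0


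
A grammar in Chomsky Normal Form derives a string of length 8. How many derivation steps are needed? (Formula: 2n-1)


Chomsky Normal Form derivation:
String length n = 8
Each step either:
  - Splits a nonterminal into two (n-1 such steps)
  - Converts a nonterminal to terminal (n such steps)
Total = (n-1) + n = 2n - 1
= 2(8) - 1
= 16 - 1
= 15

15


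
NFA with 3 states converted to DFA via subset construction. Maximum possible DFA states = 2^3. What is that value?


NFA has 3 states
Subset construction: each DFA state = subset of NFA states
Maximum subsets = 2^3
2^3 = 8

8


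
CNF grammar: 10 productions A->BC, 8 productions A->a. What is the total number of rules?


CNF allows two rule forms:
  A -> BC (binary): 10 rules
  A -> a (terminal): 8 rules
Total = 10 + 8 = 18

18


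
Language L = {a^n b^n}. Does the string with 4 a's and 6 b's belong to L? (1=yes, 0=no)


Language requires equal numbers of a's and b's
PDA pushes for each 'a', pops for each 'b'
Number of a's = 4
Number of b's = 6
4 != 6 -> Reject

0


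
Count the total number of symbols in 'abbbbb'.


String: 'abbbbb'
Counting characters:
  'a' appears 1 time(s)
  'b' appears 5 time(s)
Total length = 1 + 5 = 6

6


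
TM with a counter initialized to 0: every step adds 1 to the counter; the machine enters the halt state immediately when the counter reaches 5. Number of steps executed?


Counter starts at 0. Counting sequence:
  Step 1: counter = 1
  Step 2: counter = 2
  Step 3: counter = 3
  Step 4: counter = 4
  Step 5: counter = 5
Counter reached 5 -> halt
Total steps = 5

5


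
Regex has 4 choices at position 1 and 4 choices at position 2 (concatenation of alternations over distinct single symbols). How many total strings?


First group: 4 alternatives
Second group: 4 alternatives
Concatenation: each choice from group 1 pairs with each from group 2
Total = 4 x 4 = 16

16


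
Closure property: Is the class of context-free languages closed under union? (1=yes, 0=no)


CFL closure properties:
  Closed under: union, concatenation, Kleene star
  NOT closed under: intersection, complement
Operation 'union' is in closed list -> Yes (closed)

1


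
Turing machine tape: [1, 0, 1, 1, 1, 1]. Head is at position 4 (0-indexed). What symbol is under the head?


Tape: [1, 0, 1, 1, 1, 1]
Positions: 0 1 2 3 4 5
Values:    1 0 1 1 1 1
Head at position 4
tape[4] = 1

1


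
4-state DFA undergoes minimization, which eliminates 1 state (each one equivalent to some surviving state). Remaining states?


Original DFA: 4 states
Redundant states removed: 1
Minimized states = original - removed
= 4 - 1
= 3

3


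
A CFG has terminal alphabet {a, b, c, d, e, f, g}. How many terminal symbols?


Terminal symbols: a, b, c, d, e, f, g
Counting each: a (#1), b (#2), c (#3), d (#4), e (#5), f (#6), g (#7)
Total = 7

7


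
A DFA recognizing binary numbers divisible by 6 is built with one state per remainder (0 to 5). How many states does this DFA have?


Divisibility by 6 is tracked via the remainder mod 6: 0, 1, ..., 5
The construction assigns one state to each remainder
Number of remainders = 6

6


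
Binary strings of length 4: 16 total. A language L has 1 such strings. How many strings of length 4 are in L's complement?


Alphabet: {0,1}
String length: 4
Total strings of length 4 = 2^4 = 16
Strings in L = 1
Complement = total - |L|
= 16 - 1
= 15

15


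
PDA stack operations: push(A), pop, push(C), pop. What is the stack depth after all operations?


Tracing stack operations:
  push(A) -> stack = [A], depth=1
  pop -> removed A, stack = [], depth=0
  push(C) -> stack = [C], depth=1
  pop -> removed C, stack = [], depth=0
Final depth = 0

0


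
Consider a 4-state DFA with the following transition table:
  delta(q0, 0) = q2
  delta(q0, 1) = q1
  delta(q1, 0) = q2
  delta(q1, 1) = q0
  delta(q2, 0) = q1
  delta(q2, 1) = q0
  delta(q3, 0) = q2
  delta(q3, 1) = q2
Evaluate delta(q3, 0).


Looking up transition function:
delta(q3, 0) in the table
Row: q3, Column: 0
Result: q2

q2


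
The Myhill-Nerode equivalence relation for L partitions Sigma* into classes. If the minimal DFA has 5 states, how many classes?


Myhill-Nerode theorem:
Number of equivalence classes = number of states in minimal DFA
Minimal DFA states = 5
Therefore equivalence classes = 5

5


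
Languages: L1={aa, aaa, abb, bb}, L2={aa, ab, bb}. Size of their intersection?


L1 = {aa, aaa, abb, bb}
L2 = {aa, ab, bb}
Checking each string in L1 against L2:
  'aa': in L2? Yes
  'aaa': in L2? No
  'abb': in L2? No
  'bb': in L2? Yes
Intersection = {aa, bb}
|L1 ∩ L2| = 2

2


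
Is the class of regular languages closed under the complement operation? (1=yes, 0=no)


Regular languages are closed under:
- Union (DFA product construction)
- Intersection (DFA product construction)
- Complement (swap accept/reject states)
- Concatenation (NFA construction)
- Kleene star (NFA construction)
complement is in this list
Therefore: closed

1
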